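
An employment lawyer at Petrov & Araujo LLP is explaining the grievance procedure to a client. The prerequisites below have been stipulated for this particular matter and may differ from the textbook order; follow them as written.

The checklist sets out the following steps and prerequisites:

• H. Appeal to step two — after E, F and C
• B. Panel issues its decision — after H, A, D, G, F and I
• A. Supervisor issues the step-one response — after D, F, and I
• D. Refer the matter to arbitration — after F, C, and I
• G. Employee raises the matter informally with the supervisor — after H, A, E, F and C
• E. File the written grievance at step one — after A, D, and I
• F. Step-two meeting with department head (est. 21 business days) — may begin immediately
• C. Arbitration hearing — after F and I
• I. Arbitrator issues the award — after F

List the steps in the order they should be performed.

F has no prerequisites → F first.
That leaves I as the only ready step → I.
C needed F and I, now all done → C.
Next only D has its prerequisites met → D.
A needed D, F and I, now all done → A.
That leaves E as the only ready step → E.
That leaves H as the only ready step → H.
G needed H, A, E, F and C, now all done → G.
B needed H, A, D, G, F and I, now all done → B.

F, I, C, D, A, E, H, G, B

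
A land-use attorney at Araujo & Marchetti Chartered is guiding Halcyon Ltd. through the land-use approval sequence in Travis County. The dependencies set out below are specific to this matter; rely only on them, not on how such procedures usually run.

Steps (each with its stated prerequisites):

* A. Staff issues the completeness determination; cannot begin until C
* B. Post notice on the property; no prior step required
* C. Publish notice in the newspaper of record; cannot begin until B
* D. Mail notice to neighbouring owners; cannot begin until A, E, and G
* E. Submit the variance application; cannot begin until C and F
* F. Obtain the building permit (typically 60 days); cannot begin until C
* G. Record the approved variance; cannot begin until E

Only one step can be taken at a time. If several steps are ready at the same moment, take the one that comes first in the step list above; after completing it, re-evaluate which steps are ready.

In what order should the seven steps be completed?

B, C, A, F, E, G, D

Only B has no prerequisites, so it is first.
C needed B, now all done → C.
Ready: A and F. A is listed earlier → A.
F is the only step now ready → F.
E needed C and F, now all done → E.
G is the only step now ready → G.
D needed A, E and G, now all done → D.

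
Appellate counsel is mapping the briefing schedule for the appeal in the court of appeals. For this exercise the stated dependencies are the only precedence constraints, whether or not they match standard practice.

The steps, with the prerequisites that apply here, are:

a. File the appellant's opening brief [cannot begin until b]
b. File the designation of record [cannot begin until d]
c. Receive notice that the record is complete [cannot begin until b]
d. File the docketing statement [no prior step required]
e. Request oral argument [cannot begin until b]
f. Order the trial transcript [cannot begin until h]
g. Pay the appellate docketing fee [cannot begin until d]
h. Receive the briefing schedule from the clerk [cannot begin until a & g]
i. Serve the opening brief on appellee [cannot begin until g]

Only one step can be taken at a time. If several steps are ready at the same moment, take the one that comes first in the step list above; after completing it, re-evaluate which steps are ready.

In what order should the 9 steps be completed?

d → b → a → c → e → g → h → f → i

Only d has no prerequisites, so it is first.
Now b and g have their prerequisites met. b is listed earlier, so b next.
Now a, c, e and g have their prerequisites met. a is listed earlier, so a next.
Now c, e and g have their prerequisites met. c is listed earlier, so c next.
e and g are both available; e is listed earlier → e.
g needed d, now all done → g.
Ready: h and i. h is listed earlier → h.
Now f and i have their prerequisites met. f is listed earlier, so f next.
i needed g, now all done → i.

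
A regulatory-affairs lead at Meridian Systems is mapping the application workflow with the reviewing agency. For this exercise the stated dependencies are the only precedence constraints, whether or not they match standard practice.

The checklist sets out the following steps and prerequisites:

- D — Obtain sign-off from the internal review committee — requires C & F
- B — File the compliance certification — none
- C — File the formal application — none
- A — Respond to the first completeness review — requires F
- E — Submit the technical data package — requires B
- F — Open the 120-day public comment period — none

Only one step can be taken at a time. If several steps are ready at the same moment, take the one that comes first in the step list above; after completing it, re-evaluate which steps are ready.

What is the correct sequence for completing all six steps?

B, C, E, F, D, A

Nothing is required for B, C and F. B is listed earlier → B first.
E now also ready, so the ready set is {C, E, F}; C is listed earlier → C.
Now E and F have their prerequisites met. E is listed earlier, so E next.
That leaves F as the only ready step → F.
Now D and A have their prerequisites met. D is listed earlier, so D next.
A needed F, now all done → A.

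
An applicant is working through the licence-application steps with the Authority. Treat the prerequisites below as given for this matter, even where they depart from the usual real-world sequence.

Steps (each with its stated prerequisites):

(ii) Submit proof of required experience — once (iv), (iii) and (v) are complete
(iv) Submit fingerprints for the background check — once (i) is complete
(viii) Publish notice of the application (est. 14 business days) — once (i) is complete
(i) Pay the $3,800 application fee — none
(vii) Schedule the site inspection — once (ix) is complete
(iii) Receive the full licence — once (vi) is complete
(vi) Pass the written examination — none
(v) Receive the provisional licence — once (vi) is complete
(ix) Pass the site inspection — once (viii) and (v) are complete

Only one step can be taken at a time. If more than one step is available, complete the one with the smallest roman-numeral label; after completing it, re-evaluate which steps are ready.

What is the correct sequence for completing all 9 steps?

(i) (iv) (vi) (iii) (v) (ii) (viii) (ix) (vii)

Nothing is required for (i) and (vi). (i) has the earlier label → (i) first.
Now (iv), (vi) and (viii) have their prerequisites met. (iv) has the earlier label, so (iv) next.
(vi) and (viii) are both available; (vi) has the earlier label → (vi).
(iii) and (v) now also ready, so the ready set is {(iii), (v), (viii)}; (iii) has the earlier label → (iii).
Ready: (v) and (viii). (v) has the earlier label → (v).
Ready: (ii) and (viii). (ii) has the earlier label → (ii).
Next only (viii) has its prerequisites met → (viii).
(ix) needed (v) and (viii), now all done → (ix).
(vii) needed (ix), now all done → (vii).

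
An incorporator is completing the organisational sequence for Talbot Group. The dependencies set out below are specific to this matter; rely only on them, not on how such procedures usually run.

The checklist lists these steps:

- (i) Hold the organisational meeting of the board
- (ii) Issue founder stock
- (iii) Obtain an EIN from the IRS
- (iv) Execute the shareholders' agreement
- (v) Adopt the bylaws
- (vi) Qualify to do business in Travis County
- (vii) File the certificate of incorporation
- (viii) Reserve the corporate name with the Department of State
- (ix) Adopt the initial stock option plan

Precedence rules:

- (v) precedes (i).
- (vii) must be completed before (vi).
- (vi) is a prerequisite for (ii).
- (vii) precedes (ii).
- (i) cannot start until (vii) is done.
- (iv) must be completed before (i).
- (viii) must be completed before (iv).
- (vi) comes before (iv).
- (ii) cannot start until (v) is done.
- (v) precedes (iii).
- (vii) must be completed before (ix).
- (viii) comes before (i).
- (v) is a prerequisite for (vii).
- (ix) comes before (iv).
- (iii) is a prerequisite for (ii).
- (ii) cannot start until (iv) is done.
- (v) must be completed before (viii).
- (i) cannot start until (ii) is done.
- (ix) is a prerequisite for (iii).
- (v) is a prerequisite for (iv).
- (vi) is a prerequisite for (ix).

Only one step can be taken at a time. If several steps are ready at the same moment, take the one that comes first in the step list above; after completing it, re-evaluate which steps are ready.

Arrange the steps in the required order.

(v) has no prerequisites → (v) first.
(vii) and (viii) are both available; (vii) is listed earlier → (vii).
Ready: (vi) and (viii). (vi) is listed earlier → (vi).
Ready: (viii) and (ix). (viii) is listed earlier → (viii).
Next only (ix) has its prerequisites met → (ix).
Now (iii) and (iv) have their prerequisites met. (iii) is listed earlier, so (iii) next.
Next only (iv) has its prerequisites met → (iv).
(ii) is the only step now ready → (ii).
(i) needed (ii), (iv), (v), (vii) and (viii), now all done → (i).

(v) → (vii) → (vi) → (viii) → (ix) → (iii) → (iv) → (ii) → (i)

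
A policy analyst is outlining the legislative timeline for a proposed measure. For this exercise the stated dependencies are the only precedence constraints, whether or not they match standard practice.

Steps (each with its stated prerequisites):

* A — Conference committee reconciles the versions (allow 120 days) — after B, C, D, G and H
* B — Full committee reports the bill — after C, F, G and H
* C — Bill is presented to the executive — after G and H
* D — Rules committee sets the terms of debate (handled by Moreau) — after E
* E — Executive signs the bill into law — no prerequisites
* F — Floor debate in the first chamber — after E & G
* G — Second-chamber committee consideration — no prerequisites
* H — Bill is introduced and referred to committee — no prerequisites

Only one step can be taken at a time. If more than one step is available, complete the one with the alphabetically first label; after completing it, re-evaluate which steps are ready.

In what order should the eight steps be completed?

E D G F H C B A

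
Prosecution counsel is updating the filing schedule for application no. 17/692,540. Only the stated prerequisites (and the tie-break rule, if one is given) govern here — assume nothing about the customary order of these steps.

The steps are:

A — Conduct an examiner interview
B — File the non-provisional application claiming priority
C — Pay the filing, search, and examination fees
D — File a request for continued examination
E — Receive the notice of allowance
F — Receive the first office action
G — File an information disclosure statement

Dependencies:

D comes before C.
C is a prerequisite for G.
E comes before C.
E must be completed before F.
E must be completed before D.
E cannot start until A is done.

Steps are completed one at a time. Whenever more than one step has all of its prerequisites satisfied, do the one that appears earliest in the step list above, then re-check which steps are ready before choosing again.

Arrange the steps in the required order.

Nothing is required for A and B. A is listed earlier → A first.
E now also ready, so the ready set is {B, E}; B is listed earlier → B.
E needed A, now all done → E.
D and F are both available; D is listed earlier → D.
C now also ready, so the ready set is {C, F}; C is listed earlier → C.
G now also ready, so the ready set is {F, G}; F is listed earlier → F.
G needed C, now all done → G.

A, B, E, D, C, F, G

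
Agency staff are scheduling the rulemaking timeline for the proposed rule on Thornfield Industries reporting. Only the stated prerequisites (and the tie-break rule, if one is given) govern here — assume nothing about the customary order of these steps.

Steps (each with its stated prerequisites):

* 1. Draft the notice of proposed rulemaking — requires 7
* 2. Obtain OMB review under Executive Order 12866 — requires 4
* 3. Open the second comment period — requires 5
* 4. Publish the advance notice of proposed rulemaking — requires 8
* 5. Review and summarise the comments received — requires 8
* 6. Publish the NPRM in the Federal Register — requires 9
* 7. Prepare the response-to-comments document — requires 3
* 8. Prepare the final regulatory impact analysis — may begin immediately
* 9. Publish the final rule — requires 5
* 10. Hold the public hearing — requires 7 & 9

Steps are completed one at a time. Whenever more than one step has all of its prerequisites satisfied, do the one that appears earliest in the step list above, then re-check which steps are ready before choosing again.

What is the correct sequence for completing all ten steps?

Only 8 has no prerequisites, so it is first.
Now 4 and 5 have their prerequisites met. 4 is listed earlier, so 4 next.
2 now also ready, so the ready set is {2, 5}; 2 is listed earlier → 2.
5 needed 8, now all done → 5.
Ready: 3 and 9. 3 is listed earlier → 3.
7 now also ready, so the ready set is {7, 9}; 7 is listed earlier → 7.
Now 1 and 9 have their prerequisites met. 1 is listed earlier, so 1 next.
9 needed 5, now all done → 9.
6 and 10 are both available; 6 is listed earlier → 6.
10 needed 7 and 9, now all done → 10.

8, 4, 2, 5, 3, 7, 1, 9, 6, 10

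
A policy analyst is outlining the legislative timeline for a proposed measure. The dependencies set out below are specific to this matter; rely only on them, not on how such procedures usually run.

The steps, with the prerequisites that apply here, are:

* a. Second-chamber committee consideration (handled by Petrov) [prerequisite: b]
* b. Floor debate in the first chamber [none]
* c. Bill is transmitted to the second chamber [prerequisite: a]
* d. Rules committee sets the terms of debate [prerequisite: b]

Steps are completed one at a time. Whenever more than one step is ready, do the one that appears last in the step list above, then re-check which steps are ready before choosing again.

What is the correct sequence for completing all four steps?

b, d, a, c

Only b has no prerequisites, so it is first.
Ready: d and a. d is listed later → d.
a needed b, now all done → a.
c needed a, now all done → c.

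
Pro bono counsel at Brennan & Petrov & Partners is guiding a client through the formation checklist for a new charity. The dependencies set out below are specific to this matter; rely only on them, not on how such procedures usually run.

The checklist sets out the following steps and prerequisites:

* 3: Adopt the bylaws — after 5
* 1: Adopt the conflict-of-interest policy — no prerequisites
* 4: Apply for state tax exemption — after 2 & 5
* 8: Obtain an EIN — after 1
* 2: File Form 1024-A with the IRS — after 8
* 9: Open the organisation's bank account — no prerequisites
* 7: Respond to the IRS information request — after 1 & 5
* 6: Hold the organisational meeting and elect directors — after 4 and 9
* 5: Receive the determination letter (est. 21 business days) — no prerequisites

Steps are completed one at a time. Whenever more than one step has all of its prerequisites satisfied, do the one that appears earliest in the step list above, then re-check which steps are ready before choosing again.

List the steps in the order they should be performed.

1, 8, 2, 9, 5, 3, 4, 7, 6

1, 9 and 5 have no prerequisites; 1 is listed earlier, so 1 is first.
8 now also ready, so the ready set is {8, 9, 5}; 8 is listed earlier → 8.
2 now also ready, so the ready set is {2, 9, 5}; 2 is listed earlier → 2.
9 and 5 are both available; 9 is listed earlier → 9.
5 is the only step now ready → 5.
Ready: 3, 4 and 7. 3 is listed earlier → 3.
Now 4 and 7 have their prerequisites met. 4 is listed earlier, so 4 next.
Ready: 7 and 6. 7 is listed earlier → 7.
Next only 6 has its prerequisites met → 6.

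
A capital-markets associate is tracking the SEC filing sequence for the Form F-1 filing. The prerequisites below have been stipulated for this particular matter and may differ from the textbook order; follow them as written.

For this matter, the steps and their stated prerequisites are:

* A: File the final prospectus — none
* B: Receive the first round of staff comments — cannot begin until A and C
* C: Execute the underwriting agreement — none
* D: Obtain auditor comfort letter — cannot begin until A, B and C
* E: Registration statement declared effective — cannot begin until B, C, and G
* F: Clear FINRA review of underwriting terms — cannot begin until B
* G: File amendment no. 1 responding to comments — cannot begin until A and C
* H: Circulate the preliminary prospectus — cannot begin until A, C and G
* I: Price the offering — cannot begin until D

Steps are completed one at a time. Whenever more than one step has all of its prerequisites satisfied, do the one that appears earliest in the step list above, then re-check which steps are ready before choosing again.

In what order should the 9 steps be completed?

A and C have no prerequisites; A is listed earlier, so A is first.
C is the only step now ready → C.
B and G are both available; B is listed earlier → B.
D, F and G are all available; D is listed earlier → D.
Now F, G and I have their prerequisites met. F is listed earlier, so F next.
G and I are both available; G is listed earlier → G.
E and H now also ready, so the ready set is {E, H, I}; E is listed earlier → E.
Now H and I have their prerequisites met. H is listed earlier, so H next.
I needed D, now all done → I.

A, C, B, D, F, G, E, H, I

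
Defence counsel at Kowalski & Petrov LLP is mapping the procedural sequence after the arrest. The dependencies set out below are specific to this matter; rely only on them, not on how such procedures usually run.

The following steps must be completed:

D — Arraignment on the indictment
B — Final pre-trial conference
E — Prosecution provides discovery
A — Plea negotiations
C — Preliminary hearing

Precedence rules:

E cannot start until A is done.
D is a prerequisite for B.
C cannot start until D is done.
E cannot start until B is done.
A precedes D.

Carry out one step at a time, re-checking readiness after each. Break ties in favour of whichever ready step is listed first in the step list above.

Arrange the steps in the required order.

A D B E C

Only A has no prerequisites, so it is first.
Next only D has its prerequisites met → D.
Ready: B and C. B is listed earlier → B.
E now also ready, so the ready set is {E, C}; E is listed earlier → E.
C is the only step now ready → C.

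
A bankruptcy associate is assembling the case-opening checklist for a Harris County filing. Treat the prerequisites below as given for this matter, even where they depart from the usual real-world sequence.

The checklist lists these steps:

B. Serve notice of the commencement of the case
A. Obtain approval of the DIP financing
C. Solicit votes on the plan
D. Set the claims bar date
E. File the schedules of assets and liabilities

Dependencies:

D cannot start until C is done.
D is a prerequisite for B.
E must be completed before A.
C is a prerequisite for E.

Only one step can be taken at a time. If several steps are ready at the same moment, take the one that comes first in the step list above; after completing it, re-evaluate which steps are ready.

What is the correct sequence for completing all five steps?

C has no prerequisites → C first.
Ready: D and E. D is listed earlier → D.
Now B and E have their prerequisites met. B is listed earlier, so B next.
E needed C, now all done → E.
A needed E, now all done → A.

C → D → B → E → A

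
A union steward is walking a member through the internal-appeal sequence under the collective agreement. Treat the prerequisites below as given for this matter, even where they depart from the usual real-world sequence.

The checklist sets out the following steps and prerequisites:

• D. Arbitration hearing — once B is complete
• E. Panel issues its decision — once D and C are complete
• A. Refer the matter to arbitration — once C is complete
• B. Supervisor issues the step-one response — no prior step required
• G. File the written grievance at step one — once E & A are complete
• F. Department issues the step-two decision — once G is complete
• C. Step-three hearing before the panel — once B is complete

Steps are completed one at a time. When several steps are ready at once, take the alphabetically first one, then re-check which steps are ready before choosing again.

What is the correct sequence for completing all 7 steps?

B → C → A → D → E → G → F

Only B has no prerequisites, so it is first.
Now C and D have their prerequisites met. C has the earlier label, so C next.
A now also ready, so the ready set is {A, D}; A has the earlier label → A.
D needed B, now all done → D.
That leaves E as the only ready step → E.
That leaves G as the only ready step → G.
F needed G, now all done → F.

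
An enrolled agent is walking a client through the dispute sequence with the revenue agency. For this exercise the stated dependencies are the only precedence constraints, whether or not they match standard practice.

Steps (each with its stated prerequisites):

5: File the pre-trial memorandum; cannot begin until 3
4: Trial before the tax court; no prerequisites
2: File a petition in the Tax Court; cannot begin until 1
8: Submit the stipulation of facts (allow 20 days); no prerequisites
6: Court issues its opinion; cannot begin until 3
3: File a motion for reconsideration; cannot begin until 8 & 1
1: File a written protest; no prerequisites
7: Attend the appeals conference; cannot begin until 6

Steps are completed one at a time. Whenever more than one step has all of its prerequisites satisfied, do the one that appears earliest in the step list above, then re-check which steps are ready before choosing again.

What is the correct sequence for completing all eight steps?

Nothing is required for 4, 8 and 1. 4 is listed earlier → 4 first.
8 and 1 are both available; 8 is listed earlier → 8.
That leaves 1 as the only ready step → 1.
2 and 3 are both available; 2 is listed earlier → 2.
Next only 3 has its prerequisites met → 3.
Ready: 5 and 6. 5 is listed earlier → 5.
6 is the only step now ready → 6.
That leaves 7 as the only ready step → 7.

4 → 8 → 1 → 2 → 3 → 5 → 6 → 7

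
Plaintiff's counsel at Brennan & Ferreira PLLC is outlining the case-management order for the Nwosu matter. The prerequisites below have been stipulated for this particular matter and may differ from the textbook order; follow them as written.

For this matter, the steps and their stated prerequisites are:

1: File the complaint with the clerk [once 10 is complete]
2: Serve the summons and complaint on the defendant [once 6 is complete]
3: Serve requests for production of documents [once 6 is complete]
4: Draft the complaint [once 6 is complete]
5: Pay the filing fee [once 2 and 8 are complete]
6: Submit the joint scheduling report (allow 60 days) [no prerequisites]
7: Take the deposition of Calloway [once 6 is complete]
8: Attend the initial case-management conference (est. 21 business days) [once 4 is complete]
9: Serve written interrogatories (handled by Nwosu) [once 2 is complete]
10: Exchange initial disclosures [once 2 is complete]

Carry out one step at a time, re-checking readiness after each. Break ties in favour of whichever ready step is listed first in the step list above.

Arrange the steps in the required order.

Only 6 has no prerequisites, so it is first.
2, 3, 4 and 7 are all available; 2 is listed earlier → 2.
9 and 10 now also ready, so the ready set is {3, 4, 7, 9, 10}; 3 is listed earlier → 3.
4, 7, 9 and 10 are all available; 4 is listed earlier → 4.
8 now also ready, so the ready set is {7, 8, 9, 10}; 7 is listed earlier → 7.
Ready: 8, 9 and 10. 8 is listed earlier → 8.
5 now also ready, so the ready set is {5, 9, 10}; 5 is listed earlier → 5.
Now 9 and 10 have their prerequisites met. 9 is listed earlier, so 9 next.
Next only 10 has its prerequisites met → 10.
That leaves 1 as the only ready step → 1.

6, 2, 3, 4, 7, 8, 5, 9, 10, 1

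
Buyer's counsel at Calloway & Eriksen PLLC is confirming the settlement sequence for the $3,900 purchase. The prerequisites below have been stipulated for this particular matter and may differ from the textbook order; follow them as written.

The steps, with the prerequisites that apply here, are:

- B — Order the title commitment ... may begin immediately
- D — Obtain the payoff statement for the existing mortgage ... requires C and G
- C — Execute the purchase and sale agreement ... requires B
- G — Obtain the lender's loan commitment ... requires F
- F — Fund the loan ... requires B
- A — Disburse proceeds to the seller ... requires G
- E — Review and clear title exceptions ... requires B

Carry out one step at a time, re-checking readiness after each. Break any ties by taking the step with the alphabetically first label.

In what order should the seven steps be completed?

B, C, E, F, G, A, D

Only B has no prerequisites, so it is first.
Now C, E and F have their prerequisites met. C has the earlier label, so C next.
Now E and F have their prerequisites met. E has the earlier label, so E next.
Next only F has its prerequisites met → F.
Next only G has its prerequisites met → G.
A and D are both available; A has the earlier label → A.
D needed C and G, now all done → D.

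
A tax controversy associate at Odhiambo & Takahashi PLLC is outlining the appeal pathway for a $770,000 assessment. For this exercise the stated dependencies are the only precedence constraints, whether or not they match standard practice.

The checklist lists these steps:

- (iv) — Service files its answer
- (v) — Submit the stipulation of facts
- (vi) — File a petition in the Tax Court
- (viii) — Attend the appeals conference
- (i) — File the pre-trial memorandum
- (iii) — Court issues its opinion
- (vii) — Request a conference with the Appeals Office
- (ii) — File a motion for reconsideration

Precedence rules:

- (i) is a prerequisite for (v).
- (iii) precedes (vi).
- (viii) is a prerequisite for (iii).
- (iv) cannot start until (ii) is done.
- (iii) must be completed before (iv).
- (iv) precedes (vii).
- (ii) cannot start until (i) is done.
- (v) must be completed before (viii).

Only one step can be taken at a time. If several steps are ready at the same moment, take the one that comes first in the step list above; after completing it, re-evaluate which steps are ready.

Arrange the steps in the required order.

(i) has no prerequisites → (i) first.
Now (v) and (ii) have their prerequisites met. (v) is listed earlier, so (v) next.
(viii) now also ready, so the ready set is {(viii), (ii)}; (viii) is listed earlier → (viii).
Now (iii) and (ii) have their prerequisites met. (iii) is listed earlier, so (iii) next.
Ready: (vi) and (ii). (vi) is listed earlier → (vi).
That leaves (ii) as the only ready step → (ii).
(iv) needed (iii) and (ii), now all done → (iv).
That leaves (vii) as the only ready step → (vii).

(i), (v), (viii), (iii), (vi), (ii), (iv), (vii)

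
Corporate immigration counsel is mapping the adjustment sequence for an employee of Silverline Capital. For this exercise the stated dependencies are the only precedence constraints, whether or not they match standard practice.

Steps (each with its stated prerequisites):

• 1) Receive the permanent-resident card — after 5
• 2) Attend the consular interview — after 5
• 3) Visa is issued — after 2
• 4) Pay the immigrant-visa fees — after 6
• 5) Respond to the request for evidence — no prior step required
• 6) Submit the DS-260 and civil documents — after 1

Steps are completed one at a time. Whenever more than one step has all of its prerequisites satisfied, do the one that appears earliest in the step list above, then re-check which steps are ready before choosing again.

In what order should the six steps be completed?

5 is the only step with nothing outstanding, so it goes first.
Ready: 1 and 2. 1 is listed earlier → 1.
6 now also ready, so the ready set is {2, 6}; 2 is listed earlier → 2.
3 and 6 are both available; 3 is listed earlier → 3.
6 needed 1, now all done → 6.
4 needed 6, now all done → 4.

5 → 1 → 2 → 3 → 6 → 4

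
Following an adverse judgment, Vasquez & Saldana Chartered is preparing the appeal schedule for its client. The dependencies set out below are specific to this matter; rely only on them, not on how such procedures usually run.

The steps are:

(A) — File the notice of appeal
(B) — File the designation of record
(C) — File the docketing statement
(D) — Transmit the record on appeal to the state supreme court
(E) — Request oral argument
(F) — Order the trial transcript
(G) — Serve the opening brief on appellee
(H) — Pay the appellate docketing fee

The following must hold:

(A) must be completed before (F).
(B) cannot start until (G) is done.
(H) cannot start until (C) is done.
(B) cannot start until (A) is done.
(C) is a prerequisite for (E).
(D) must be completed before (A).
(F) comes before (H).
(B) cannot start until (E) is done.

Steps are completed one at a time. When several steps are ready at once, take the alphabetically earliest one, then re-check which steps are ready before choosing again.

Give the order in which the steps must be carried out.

(C), (D) and (G) have no prerequisites; (C) has the earlier label, so (C) is first.
(E) now also ready, so the ready set is {(D), (E), (G)}; (D) has the earlier label → (D).
(A) now also ready, so the ready set is {(A), (E), (G)}; (A) has the earlier label → (A).
Now (E), (F) and (G) have their prerequisites met. (E) has the earlier label, so (E) next.
(F) and (G) are both available; (F) has the earlier label → (F).
Ready: (G) and (H). (G) has the earlier label → (G).
(B) now also ready, so the ready set is {(B), (H)}; (B) has the earlier label → (B).
Next only (H) has its prerequisites met → (H).

(C) → (D) → (A) → (E) → (F) → (G) → (B) → (H)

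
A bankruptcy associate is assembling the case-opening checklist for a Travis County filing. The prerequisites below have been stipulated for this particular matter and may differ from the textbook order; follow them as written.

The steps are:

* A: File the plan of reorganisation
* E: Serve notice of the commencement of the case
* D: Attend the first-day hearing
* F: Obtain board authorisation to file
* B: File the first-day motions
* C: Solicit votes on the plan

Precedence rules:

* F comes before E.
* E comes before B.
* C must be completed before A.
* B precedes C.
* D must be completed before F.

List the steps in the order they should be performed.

D has no prerequisites → D first.
That leaves F as the only ready step → F.
Next only E has its prerequisites met → E.
B needed E, now all done → B.
That leaves C as the only ready step → C.
A is the only step now ready → A.

D F E B C A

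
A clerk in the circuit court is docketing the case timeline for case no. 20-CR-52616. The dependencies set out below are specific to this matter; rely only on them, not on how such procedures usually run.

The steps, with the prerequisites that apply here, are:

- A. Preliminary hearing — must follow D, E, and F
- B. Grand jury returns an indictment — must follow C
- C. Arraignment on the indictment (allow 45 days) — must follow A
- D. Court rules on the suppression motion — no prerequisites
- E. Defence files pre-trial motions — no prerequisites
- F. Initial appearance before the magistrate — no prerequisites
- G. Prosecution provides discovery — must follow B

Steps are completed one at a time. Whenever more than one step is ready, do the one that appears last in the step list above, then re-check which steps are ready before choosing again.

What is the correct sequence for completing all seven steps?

F, E and D have no prerequisites; F is listed later, so F is first.
E and D are both available; E is listed later → E.
D is the only step now ready → D.
That leaves A as the only ready step → A.
That leaves C as the only ready step → C.
Next only B has its prerequisites met → B.
That leaves G as the only ready step → G.

F, E, D, A, C, B, G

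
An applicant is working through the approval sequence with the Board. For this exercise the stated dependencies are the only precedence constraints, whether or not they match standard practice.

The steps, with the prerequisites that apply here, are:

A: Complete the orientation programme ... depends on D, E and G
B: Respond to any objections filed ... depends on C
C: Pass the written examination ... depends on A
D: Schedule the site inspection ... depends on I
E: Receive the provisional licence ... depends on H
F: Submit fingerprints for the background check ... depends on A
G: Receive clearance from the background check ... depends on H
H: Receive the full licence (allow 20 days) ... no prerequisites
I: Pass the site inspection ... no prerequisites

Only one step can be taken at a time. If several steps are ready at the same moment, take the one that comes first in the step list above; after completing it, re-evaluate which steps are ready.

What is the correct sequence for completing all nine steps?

Nothing is required for H and I. H is listed earlier → H first.
E and G now also ready, so the ready set is {E, G, I}; E is listed earlier → E.
Now G and I have their prerequisites met. G is listed earlier, so G next.
I is the only step now ready → I.
That leaves D as the only ready step → D.
A needed D, E and G, now all done → A.
C and F are both available; C is listed earlier → C.
B now also ready, so the ready set is {B, F}; B is listed earlier → B.
F is the only step now ready → F.

H → E → G → I → D → A → C → B → F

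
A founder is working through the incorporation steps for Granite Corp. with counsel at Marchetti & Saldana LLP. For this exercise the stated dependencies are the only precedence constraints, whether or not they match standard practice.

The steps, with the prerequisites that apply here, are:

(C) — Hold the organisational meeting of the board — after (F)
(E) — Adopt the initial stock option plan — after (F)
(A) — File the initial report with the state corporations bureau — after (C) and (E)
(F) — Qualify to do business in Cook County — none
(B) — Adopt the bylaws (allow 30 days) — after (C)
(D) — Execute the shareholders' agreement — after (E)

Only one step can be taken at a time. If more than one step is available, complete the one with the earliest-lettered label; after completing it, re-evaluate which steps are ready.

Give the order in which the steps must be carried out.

(F) → (C) → (B) → (E) → (A) → (D)

(F) is the only step with nothing outstanding, so it goes first.
Now (C) and (E) have their prerequisites met. (C) has the earlier label, so (C) next.
(B) now also ready, so the ready set is {(B), (E)}; (B) has the earlier label → (B).
(E) needed (F), now all done → (E).
Ready: (A) and (D). (A) has the earlier label → (A).
Next only (D) has its prerequisites met → (D).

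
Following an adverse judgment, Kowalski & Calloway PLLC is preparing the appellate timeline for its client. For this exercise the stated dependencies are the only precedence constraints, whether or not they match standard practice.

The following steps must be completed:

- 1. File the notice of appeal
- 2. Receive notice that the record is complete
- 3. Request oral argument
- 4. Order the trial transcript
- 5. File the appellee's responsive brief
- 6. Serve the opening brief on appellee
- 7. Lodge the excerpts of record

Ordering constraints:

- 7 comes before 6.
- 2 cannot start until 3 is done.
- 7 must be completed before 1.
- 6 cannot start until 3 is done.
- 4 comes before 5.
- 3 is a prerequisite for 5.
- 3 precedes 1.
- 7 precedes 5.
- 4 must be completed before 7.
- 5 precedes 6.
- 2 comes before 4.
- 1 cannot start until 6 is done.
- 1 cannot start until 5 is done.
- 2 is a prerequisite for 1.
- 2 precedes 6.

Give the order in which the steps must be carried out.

3, 2, 4, 7, 5, 6, 1

3 is the only step with nothing outstanding, so it goes first.
2 needed 3, now all done → 2.
4 needed 2, now all done → 4.
That leaves 7 as the only ready step → 7.
5 needed 3, 4 and 7, now all done → 5.
Next only 6 has its prerequisites met → 6.
1 needed 2, 3, 5, 6 and 7, now all done → 1.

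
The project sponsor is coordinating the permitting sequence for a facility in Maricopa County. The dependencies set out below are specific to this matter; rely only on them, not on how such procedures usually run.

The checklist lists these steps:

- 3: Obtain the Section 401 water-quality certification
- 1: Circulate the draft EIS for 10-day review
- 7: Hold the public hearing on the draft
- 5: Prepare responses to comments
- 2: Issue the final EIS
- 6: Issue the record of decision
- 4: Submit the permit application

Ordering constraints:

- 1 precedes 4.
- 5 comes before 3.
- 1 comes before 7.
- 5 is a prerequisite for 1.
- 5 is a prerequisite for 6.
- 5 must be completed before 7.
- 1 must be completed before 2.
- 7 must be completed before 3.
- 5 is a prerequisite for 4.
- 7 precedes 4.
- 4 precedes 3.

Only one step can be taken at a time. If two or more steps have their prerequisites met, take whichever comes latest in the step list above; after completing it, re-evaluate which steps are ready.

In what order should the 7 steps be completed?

5 6 1 2 7 4 3

5 has no prerequisites → 5 first.
6 and 1 are both available; 6 is listed later → 6.
1 needed 5, now all done → 1.
2 and 7 are both available; 2 is listed later → 2.
7 is the only step now ready → 7.
4 needed 5, 7 and 1, now all done → 4.
3 needed 4, 5 and 7, now all done → 3.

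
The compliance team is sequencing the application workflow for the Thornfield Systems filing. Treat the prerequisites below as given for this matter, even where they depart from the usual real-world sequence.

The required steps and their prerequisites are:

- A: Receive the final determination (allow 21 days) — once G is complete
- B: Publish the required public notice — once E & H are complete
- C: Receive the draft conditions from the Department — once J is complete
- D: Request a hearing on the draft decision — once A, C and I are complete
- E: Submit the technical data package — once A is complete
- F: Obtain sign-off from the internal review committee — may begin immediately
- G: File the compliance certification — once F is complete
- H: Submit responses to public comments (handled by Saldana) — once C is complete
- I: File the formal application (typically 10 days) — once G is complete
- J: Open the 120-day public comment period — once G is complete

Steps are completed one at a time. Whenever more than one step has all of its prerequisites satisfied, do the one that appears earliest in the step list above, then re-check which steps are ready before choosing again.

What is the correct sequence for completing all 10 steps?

F has no prerequisites → F first.
G is the only step now ready → G.
Now A, I and J have their prerequisites met. A is listed earlier, so A next.
Now E, I and J have their prerequisites met. E is listed earlier, so E next.
Ready: I and J. I is listed earlier → I.
J needed G, now all done → J.
C needed J, now all done → C.
Now D and H have their prerequisites met. D is listed earlier, so D next.
H needed C, now all done → H.
Next only B has its prerequisites met → B.

F, G, A, E, I, J, C, D, H, B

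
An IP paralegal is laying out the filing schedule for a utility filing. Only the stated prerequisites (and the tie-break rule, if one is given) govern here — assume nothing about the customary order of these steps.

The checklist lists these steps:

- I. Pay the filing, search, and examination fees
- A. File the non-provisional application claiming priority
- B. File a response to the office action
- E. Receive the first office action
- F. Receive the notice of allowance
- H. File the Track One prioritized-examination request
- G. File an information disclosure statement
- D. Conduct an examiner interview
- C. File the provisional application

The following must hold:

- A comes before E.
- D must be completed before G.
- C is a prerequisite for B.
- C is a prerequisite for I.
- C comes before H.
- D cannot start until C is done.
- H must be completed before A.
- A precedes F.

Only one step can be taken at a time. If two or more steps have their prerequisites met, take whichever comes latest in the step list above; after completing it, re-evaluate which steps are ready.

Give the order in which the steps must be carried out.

C has no prerequisites → C first.
D, H, B and I are all available; D is listed later → D.
G now also ready, so the ready set is {G, H, B, I}; G is listed later → G.
Now H, B and I have their prerequisites met. H is listed later, so H next.
A now also ready, so the ready set is {B, A, I}; B is listed later → B.
Ready: A and I. A is listed later → A.
F and E now also ready, so the ready set is {F, E, I}; F is listed later → F.
Ready: E and I. E is listed later → E.
Next only I has its prerequisites met → I.

C, D, G, H, B, A, F, E, I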